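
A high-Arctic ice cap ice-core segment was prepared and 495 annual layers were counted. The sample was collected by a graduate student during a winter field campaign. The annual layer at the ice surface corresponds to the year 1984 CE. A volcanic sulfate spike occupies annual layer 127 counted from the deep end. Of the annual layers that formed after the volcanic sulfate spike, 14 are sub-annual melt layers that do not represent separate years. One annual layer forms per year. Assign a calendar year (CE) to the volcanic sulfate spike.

The volcanic sulfate spike sits at annual layer 127 from the deep end, so 495 − 127 = 368 annual layers formed after it.
Removing the 14 false annual layers leaves 368 − 14 = 354 true annual layers beyond the volcanic sulfate spike.
Counting back 354 years from 1984 CE places the volcanic sulfate spike in 1984 − 354 = 1630 CE.

1630 CE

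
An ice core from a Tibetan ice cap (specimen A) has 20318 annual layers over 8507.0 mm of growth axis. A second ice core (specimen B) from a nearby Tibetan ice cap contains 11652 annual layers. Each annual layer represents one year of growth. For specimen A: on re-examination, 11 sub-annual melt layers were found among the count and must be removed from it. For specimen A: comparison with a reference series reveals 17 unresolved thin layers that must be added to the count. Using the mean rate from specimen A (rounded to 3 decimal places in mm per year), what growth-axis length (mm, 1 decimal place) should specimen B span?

Specimen A: correcting the raw count gives 20318 − 11 + 17 = 20324 true annual layers.
A: Mean rate = 8507.0 mm / 20324 years ≈ 0.419 mm/yr.
B's length ≈ 0.419 × 11652 = 4882.2 mm.

4882.2 mm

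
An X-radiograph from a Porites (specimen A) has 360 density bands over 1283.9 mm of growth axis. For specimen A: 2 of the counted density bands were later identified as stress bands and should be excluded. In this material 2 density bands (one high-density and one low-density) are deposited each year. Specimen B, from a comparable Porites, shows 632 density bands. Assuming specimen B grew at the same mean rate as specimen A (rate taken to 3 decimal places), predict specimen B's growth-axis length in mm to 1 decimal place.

2266.7 mm

Specimen A: adjusted count: 360 − 2 = 358 density bands.
Specimen A: dividing by 2 density bands per year: 358 / 2 = 179 years.
A: Mean rate = 1283.9 mm / 179 years ≈ 7.173 mm/yr.
Specimen B: with 2 density bands per year, 632 / 2 = 316 years. For B, 7.173 mm/year × 316 years = 2266.7 mm.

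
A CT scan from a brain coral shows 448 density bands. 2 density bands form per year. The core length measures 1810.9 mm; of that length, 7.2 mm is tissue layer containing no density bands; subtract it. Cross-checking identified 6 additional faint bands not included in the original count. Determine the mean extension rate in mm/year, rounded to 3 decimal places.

7.946 mm/year

Correcting the raw count gives 448 + 6 = 454 true density bands.
Dividing by 2 density bands per year: 454 / 2 = 227 years.
The growth record spans 1810.9 − 7.2 = 1803.7 mm.
1803.7 mm over 227 years gives 1803.7 / 227 ≈ 7.946 mm/year.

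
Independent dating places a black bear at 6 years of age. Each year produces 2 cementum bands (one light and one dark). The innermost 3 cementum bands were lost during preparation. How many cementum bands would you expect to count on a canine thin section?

9 cementum bands

With 2 cementum bands per year, 6 years would produce 6 × 2 = 12 cementum bands.
12 − 3 missed = 9 cementum bands expected in the prepared section.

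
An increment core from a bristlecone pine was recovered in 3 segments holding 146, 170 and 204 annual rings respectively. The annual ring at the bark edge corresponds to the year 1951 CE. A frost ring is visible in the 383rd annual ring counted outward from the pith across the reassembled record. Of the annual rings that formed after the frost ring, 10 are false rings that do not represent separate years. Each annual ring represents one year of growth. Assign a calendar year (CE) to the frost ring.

1824 CE

Total annual rings = 146 + 170 + 204 = 520.
Between annual ring 383 and the bark edge there are 520 − 383 = 137 annual rings.
137 − 10 false = 127 true annual rings after the frost ring.
The annual ring at the bark edge is 1951 CE, so the frost ring dates to 1951 − 127 = 1824 CE.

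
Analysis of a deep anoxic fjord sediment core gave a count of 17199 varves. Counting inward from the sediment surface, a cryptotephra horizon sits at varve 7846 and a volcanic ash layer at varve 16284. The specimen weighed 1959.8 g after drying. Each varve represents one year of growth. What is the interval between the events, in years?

The two markers are separated by 16284 − 7846 = 8438 varves.
One varve per year makes the interval 8438 years.

8438 years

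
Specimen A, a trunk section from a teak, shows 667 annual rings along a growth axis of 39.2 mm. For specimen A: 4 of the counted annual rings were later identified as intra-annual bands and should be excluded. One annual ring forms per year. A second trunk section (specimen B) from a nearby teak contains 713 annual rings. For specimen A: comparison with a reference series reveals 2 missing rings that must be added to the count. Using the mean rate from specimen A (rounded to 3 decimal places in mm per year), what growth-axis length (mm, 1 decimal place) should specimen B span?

Specimen A: true annual ring count = 667 − 4 + 2 = 665.
A: Mean rate = 39.2 mm / 665 years ≈ 0.059 mm/year.
For B, 0.059 mm/year × 713 years = 42.1 mm.

42.1 mm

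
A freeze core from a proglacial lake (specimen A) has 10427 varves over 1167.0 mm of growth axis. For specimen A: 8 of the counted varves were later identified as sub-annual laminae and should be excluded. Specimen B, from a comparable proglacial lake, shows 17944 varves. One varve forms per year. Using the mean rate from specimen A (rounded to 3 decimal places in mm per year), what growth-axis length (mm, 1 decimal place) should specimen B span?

2009.7 mm

Specimen A: after corrections the count is 10427 − 8 = 10419 varves.
A: Extension rate ≈ 1167.0 / 10419 = 0.112 mm per year.
B's length ≈ 0.112 × 17944 = 2009.7 mm.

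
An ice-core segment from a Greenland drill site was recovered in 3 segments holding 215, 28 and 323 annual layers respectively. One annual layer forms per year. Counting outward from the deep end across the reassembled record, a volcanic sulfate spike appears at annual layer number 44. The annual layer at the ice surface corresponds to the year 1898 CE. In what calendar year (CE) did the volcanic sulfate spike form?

1376 CE

Total annual layers = 215 + 28 + 323 = 566.
566 − 44 = 522 annual layers lie beyond the volcanic sulfate spike toward the ice surface.
1898 − 522 = 1376 CE.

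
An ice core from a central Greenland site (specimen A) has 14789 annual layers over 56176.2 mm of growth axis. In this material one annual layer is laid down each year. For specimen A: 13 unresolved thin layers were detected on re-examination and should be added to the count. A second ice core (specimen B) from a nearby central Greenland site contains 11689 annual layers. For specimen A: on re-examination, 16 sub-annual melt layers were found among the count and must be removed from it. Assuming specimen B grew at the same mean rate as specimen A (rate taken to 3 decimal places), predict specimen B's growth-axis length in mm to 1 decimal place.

44406.5 mm

Specimen A: true annual layer count = 14789 − 16 + 13 = 14786.
A: Mean rate = 56176.2 mm / 14786 years ≈ 3.799 mm/year.
For B, 3.799 mm/year × 11689 years = 44406.5 mm.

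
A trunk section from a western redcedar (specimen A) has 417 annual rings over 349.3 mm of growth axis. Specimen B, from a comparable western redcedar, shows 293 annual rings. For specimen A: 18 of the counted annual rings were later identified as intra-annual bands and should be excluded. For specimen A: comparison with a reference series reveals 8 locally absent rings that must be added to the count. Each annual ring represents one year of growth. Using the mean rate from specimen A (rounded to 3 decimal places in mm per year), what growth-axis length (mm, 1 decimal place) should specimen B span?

251.4 mm

Specimen A: correcting the raw count gives 417 − 18 + 8 = 407 true annual rings.
A: Mean rate = 349.3 mm / 407 years ≈ 0.858 mm/year.
For B, 0.858 mm/year × 293 years = 251.4 mm.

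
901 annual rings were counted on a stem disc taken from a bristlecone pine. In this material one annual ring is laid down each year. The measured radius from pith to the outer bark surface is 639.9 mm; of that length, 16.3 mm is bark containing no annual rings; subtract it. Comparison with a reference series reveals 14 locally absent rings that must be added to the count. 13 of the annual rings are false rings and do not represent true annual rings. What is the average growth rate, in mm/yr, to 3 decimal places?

After corrections the count is 901 − 13 + 14 = 902 annual rings.
The growth record spans 639.9 − 16.3 = 623.6 mm.
Mean rate = 623.6 mm / 902 years ≈ 0.691 mm/yr.

0.691 mm/yr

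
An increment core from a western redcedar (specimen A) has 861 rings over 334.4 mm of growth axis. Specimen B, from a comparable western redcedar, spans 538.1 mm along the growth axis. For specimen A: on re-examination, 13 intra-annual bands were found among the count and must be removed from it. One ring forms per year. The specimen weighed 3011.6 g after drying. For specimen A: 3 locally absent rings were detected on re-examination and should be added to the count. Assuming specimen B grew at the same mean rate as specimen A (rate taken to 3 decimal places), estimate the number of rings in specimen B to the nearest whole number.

1369 rings

Specimen A: correcting the raw count gives 861 − 13 + 3 = 851 true rings.
A: Mean rate = 334.4 mm / 851 years ≈ 0.393 mm/year.
B spans 538.1 / 0.393 = 1369.21 years ≈ 1369 rings.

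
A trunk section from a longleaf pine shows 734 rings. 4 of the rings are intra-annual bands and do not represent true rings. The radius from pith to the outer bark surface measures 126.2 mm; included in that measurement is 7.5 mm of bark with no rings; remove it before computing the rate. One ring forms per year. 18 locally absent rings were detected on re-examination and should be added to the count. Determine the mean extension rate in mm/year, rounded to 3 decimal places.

0.159 mm/year

True ring count = 734 − 4 + 18 = 748.
The growth record spans 126.2 − 7.5 = 118.7 mm.
Mean rate = 118.7 mm / 748 years ≈ 0.159 mm/year.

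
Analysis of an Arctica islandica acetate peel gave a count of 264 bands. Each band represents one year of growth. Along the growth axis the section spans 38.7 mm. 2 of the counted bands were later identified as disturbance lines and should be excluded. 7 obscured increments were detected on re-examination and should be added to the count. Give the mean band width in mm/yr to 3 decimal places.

True band count = 264 − 2 + 7 = 269.
Extension rate ≈ 38.7 / 269 = 0.144 mm/yr.

0.144 mm/yr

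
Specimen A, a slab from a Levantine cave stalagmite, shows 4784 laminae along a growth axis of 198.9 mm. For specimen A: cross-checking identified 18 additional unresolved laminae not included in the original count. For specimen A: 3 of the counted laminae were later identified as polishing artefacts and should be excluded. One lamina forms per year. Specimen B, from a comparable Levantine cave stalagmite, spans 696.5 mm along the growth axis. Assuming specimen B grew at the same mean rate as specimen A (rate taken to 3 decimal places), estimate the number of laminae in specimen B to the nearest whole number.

16988 laminae

Specimen A: after corrections the count is 4784 − 3 + 18 = 4799 laminae.
A: Extension rate ≈ 198.9 / 4799 = 0.041 mm/yr.
For B, 696.5 / 0.041 = 16987.80 years ≈ 16988 laminae.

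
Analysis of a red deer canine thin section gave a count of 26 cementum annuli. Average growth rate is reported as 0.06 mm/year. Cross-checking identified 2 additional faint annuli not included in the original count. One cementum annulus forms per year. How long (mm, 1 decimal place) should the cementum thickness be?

1.7 mm

Adjusted count: 26 + 2 = 28 cementum annuli.
Length ≈ 0.06 × 28 = 1.7 mm.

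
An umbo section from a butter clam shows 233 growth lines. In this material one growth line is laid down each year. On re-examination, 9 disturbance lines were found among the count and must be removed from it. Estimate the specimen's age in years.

224 years

Correcting the raw count gives 233 − 9 = 224 true growth lines.
One growth line per year makes the duration 224 years.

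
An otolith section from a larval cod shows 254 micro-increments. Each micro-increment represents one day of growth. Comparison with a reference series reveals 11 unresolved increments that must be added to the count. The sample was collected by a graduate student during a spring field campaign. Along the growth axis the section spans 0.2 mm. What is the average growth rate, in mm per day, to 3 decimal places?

Correcting the raw count gives 254 + 11 = 265 true micro-increments.
Mean rate = 0.2 mm / 265 days ≈ 0.001 mm per day.

0.001 mm per day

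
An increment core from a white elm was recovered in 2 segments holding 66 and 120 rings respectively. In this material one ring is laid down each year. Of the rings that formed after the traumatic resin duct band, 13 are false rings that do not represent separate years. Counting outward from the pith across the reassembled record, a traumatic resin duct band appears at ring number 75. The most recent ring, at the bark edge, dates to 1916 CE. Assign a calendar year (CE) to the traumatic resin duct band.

1818 CE

Total rings = 66 + 120 = 186.
Between ring 75 and the bark edge there are 186 − 75 = 111 rings.
Excluding 13 false rings: 111 − 13 = 98.
1916 − 98 = 1818 CE.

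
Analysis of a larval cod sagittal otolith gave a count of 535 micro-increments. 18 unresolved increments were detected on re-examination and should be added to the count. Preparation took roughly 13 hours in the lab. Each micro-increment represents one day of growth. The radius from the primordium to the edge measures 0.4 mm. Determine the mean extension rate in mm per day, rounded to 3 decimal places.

0.001 mm per day

Adjusted count: 535 + 18 = 553 micro-increments.
Mean rate = 0.4 mm / 553 days ≈ 0.001 mm per day.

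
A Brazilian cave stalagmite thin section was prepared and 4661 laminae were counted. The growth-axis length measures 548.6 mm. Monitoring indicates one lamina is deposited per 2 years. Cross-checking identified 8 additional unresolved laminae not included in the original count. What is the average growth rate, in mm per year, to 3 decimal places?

0.059 mm per year

True lamina count = 4661 + 8 = 4669.
Multiplying by 2 years per lamina: 4669 × 2 = 9338 years.
Extension rate ≈ 548.6 / 9338 = 0.059 mm per year.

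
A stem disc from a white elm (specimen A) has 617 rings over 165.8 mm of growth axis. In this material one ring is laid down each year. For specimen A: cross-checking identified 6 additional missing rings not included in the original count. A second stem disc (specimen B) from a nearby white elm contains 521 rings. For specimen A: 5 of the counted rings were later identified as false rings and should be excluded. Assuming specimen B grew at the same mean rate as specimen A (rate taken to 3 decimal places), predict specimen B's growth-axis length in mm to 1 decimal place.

139.6 mm

Specimen A: true ring count = 617 − 5 + 6 = 618.
A: Extension rate ≈ 165.8 / 618 = 0.268 mm/year.
For B, 0.268 mm/year × 521 years = 139.6 mm.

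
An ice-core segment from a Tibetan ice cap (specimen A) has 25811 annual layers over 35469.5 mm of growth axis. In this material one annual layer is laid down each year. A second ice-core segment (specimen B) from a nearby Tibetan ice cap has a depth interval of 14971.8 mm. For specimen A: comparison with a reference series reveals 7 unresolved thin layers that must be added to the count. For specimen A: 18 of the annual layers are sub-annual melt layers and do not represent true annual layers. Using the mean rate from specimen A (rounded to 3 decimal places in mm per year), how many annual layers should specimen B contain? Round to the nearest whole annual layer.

Specimen A: true annual layer count = 25811 − 18 + 7 = 25800.
A: Extension rate ≈ 35469.5 / 25800 = 1.375 mm/year.
B spans 14971.8 / 1.375 = 10888.58 years ≈ 10889 annual layers.

10889 annual layers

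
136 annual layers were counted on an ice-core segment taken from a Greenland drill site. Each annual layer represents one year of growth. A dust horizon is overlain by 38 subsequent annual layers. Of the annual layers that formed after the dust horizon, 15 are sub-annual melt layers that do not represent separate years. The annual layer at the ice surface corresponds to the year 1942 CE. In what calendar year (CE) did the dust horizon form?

1919 CE

38 annual layers formed after the dust horizon.
38 − 15 false = 23 true annual layers after the dust horizon.
1942 − 23 = 1919 CE.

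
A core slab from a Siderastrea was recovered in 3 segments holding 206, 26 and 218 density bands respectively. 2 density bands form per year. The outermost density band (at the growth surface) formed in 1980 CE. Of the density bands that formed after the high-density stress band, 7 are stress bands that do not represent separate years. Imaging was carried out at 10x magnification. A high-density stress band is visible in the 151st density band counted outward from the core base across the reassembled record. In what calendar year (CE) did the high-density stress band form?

Total density bands = 206 + 26 + 218 = 450.
The high-density stress band sits at density band 151 from the core base, so 450 − 151 = 299 density bands formed after it.
Removing the 7 false density bands leaves 299 − 7 = 292 true density bands beyond the high-density stress band.
With 2 density bands per year, 292 / 2 = 146 years.
Counting back 146 years from 1980 CE places the high-density stress band in 1980 − 146 = 1834 CE.

1834 CE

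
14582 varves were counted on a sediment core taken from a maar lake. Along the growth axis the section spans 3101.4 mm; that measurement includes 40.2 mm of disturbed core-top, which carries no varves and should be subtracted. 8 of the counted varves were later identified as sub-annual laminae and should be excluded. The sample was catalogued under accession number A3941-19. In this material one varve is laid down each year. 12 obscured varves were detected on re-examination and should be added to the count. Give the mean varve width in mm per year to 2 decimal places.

Correcting the raw count gives 14582 − 8 + 12 = 14586 true varves.
Removing the 40.2 mm offcut leaves 3101.4 − 40.2 = 3061.2 mm.
Mean rate = 3061.2 mm / 14586 years ≈ 0.21 mm per year.

0.21 mm per year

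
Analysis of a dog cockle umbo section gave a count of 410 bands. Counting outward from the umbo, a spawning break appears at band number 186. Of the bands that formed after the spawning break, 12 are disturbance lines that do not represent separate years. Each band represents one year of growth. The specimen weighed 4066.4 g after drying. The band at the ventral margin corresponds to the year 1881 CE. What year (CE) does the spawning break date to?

1669 CE

Between band 186 and the ventral margin there are 410 − 186 = 224 bands.
Removing the 12 false bands leaves 224 − 12 = 212 true bands beyond the spawning break.
Counting back 212 years from 1881 CE places the spawning break in 1881 − 212 = 1669 CE.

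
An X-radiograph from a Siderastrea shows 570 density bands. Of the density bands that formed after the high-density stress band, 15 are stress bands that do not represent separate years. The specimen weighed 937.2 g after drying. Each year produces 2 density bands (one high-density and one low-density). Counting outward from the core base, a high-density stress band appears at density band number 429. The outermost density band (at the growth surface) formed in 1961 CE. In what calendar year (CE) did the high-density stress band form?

Between density band 429 and the growth surface there are 570 − 429 = 141 density bands.
Removing the 15 false density bands leaves 141 − 15 = 126 true density bands beyond the high-density stress band.
126 density bands at 2 per year is 126 / 2 = 63 years.
The density band at the growth surface is 1961 CE, so the high-density stress band dates to 1961 − 63 = 1898 CE.

1898 CE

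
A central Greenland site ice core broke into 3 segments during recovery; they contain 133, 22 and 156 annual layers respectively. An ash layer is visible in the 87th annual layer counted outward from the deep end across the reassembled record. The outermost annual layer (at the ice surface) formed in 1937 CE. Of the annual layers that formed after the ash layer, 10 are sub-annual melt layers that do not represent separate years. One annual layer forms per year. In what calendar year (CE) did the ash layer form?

1723 CE

Total annual layers = 133 + 22 + 156 = 311.
The ash layer sits at annual layer 87 from the deep end, so 311 − 87 = 224 annual layers formed after it.
Excluding 10 false annual layers: 224 − 10 = 214.
The annual layer at the ice surface is 1937 CE, so the ash layer dates to 1937 − 214 = 1723 CE.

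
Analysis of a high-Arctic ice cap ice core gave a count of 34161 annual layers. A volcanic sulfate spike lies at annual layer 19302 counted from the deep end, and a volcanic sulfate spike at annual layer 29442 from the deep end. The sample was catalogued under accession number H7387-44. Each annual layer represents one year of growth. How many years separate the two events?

29442 − 19302 = 10140 annual layers lie between the two events.
One annual layer per year makes the interval 10140 years.

10140 yr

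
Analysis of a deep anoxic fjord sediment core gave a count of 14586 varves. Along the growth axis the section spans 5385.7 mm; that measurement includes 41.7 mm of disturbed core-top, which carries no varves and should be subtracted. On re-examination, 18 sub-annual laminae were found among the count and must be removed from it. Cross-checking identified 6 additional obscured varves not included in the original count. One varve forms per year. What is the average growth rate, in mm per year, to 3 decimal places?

0.367 mm per year

Adjusted count: 14586 − 18 + 6 = 14574 varves.
Removing the 41.7 mm offcut leaves 5385.7 − 41.7 = 5344.0 mm.
Extension rate ≈ 5344.0 / 14574 = 0.367 mm per year.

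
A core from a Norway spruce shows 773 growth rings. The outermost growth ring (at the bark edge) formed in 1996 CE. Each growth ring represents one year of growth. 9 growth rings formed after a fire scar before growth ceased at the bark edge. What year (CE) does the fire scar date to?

9 growth rings formed after the fire scar.
The growth ring at the bark edge is 1996 CE, so the fire scar dates to 1996 − 9 = 1987 CE.

1987 CE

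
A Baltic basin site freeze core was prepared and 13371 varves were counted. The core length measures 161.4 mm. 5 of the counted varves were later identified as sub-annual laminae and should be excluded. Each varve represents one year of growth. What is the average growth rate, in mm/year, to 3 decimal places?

After corrections the count is 13371 − 5 = 13366 varves.
Extension rate ≈ 161.4 / 13366 = 0.012 mm/year.

0.012 mm/year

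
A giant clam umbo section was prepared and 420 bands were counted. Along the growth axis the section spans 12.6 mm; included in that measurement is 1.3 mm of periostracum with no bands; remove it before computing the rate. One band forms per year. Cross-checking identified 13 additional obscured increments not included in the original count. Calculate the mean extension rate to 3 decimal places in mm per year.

Correcting the raw count gives 420 + 13 = 433 true bands.
Net length = 12.6 − 1.3 = 11.3 mm.
11.3 mm over 433 years gives 11.3 / 433 ≈ 0.026 mm per year.

0.026 mm per year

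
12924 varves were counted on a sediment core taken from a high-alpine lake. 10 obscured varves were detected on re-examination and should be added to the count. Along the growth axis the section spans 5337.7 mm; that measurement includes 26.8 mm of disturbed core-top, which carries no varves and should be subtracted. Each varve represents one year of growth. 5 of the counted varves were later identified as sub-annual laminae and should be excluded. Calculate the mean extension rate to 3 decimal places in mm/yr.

0.411 mm/yr

True varve count = 12924 − 5 + 10 = 12929.
Net length = 5337.7 − 26.8 = 5310.9 mm.
5310.9 mm over 12929 years gives 5310.9 / 12929 ≈ 0.411 mm/yr.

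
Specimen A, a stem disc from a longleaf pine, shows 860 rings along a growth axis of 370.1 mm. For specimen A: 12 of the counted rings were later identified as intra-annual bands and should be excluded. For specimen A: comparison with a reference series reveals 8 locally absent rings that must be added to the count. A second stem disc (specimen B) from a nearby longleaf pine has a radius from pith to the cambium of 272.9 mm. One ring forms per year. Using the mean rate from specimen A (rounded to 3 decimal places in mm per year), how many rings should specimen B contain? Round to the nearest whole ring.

632 rings

Specimen A: adjusted count: 860 − 12 + 8 = 856 rings.
A: Mean rate = 370.1 mm / 856 years ≈ 0.432 mm per year.
B spans 272.9 / 0.432 = 631.71 years ≈ 632 rings.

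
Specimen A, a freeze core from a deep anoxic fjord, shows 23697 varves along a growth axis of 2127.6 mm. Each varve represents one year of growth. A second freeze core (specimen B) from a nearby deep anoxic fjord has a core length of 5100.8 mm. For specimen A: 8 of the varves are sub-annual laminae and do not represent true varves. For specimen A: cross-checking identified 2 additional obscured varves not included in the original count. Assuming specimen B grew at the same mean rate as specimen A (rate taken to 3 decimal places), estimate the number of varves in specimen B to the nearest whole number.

Specimen A: after corrections the count is 23697 − 8 + 2 = 23691 varves.
A: 2127.6 mm over 23691 years gives 2127.6 / 23691 ≈ 0.090 mm/yr.
B spans 5100.8 / 0.090 = 56675.56 years ≈ 56676 varves.

56676 varves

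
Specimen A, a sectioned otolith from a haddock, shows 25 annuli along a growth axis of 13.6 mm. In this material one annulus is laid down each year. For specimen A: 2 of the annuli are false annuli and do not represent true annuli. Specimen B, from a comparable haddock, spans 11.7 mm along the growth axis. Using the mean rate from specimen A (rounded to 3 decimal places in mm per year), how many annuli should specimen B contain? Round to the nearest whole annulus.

20 annuli

Specimen A: correcting the raw count gives 25 − 2 = 23 true annuli.
A: 13.6 mm over 23 years gives 13.6 / 23 ≈ 0.591 mm per year.
For B, 11.7 / 0.591 = 19.80 years ≈ 20 annuli.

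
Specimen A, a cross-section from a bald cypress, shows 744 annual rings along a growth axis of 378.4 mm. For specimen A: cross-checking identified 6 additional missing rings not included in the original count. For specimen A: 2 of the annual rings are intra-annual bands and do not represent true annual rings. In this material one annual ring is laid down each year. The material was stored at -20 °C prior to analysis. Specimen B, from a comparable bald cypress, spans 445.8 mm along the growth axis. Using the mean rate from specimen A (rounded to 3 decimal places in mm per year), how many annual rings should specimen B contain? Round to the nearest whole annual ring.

Specimen A: correcting the raw count gives 744 − 2 + 6 = 748 true annual rings.
A: 378.4 mm over 748 years gives 378.4 / 748 ≈ 0.506 mm/yr.
B spans 445.8 / 0.506 = 881.03 years ≈ 881 annual rings.

881 annual rings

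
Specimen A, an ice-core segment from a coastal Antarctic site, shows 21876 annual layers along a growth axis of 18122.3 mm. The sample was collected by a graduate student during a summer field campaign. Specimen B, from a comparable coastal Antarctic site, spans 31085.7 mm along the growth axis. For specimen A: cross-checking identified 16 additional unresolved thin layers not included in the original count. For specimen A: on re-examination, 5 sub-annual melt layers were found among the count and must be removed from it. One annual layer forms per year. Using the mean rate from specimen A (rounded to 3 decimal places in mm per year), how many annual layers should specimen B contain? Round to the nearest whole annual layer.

Specimen A: true annual layer count = 21876 − 5 + 16 = 21887.
A: 18122.3 mm over 21887 years gives 18122.3 / 21887 ≈ 0.828 mm/year.
For B, 31085.7 / 0.828 = 37543.12 years ≈ 37543 annual layers.

37543 annual layers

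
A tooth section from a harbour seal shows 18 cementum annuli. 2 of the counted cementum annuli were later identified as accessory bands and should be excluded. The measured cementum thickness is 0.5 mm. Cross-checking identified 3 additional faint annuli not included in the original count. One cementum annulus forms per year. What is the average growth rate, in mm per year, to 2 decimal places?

Correcting the raw count gives 18 − 2 + 3 = 19 true cementum annuli.
Extension rate ≈ 0.5 / 19 = 0.03 mm per year.

0.03 mm per year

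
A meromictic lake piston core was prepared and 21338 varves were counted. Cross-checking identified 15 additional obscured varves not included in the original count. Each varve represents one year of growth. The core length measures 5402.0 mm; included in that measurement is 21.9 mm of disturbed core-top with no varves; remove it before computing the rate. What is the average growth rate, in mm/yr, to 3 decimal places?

0.252 mm/yr

After corrections the count is 21338 + 15 = 21353 varves.
Net length = 5402.0 − 21.9 = 5380.1 mm.
Mean rate = 5380.1 mm / 21353 years ≈ 0.252 mm/yr.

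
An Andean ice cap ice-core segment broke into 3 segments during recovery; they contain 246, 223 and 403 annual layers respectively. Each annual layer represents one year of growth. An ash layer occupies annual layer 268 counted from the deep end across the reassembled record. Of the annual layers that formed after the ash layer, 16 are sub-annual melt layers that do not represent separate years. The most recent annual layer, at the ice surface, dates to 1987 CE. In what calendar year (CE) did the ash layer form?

1399 CE

Total annual layers = 246 + 223 + 403 = 872.
The ash layer sits at annual layer 268 from the deep end, so 872 − 268 = 604 annual layers formed after it.
604 − 16 false = 588 true annual layers after the ash layer.
Counting back 588 years from 1987 CE places the ash layer in 1987 − 588 = 1399 CE.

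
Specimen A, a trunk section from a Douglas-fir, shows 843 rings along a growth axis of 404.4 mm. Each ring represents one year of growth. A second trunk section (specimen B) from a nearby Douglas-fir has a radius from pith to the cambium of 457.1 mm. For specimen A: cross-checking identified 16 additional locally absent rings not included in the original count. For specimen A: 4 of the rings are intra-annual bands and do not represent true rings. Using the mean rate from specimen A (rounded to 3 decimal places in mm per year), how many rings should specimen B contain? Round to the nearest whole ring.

Specimen A: after corrections the count is 843 − 4 + 16 = 855 rings.
A: 404.4 mm over 855 years gives 404.4 / 855 ≈ 0.473 mm/yr.
For B, 457.1 / 0.473 = 966.38 years ≈ 966 rings.

966 rings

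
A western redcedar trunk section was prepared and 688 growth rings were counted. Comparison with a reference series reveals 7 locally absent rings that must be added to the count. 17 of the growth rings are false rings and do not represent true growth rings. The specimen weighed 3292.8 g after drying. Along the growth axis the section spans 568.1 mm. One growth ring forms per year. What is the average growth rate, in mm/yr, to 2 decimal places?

0.84 mm/yr

True growth ring count = 688 − 17 + 7 = 678.
Extension rate ≈ 568.1 / 678 = 0.84 mm/yr.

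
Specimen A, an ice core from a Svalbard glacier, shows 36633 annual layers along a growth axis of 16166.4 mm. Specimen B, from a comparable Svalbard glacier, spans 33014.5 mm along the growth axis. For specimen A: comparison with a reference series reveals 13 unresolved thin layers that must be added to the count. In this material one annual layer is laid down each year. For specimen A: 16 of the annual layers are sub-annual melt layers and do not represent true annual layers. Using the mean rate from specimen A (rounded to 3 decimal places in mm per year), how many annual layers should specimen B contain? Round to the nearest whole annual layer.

Specimen A: adjusted count: 36633 − 16 + 13 = 36630 annual layers.
A: 16166.4 mm over 36630 years gives 16166.4 / 36630 ≈ 0.441 mm per year.
B spans 33014.5 / 0.441 = 74862.81 years ≈ 74863 annual layers.

74863 annual layers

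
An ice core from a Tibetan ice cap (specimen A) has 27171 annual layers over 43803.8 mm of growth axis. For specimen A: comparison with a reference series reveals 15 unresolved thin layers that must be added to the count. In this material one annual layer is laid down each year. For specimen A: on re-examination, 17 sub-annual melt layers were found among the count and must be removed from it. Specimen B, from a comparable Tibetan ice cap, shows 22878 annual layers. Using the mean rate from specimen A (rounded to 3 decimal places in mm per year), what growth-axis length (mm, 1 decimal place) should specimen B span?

36879.3 mm

Specimen A: correcting the raw count gives 27171 − 17 + 15 = 27169 true annual layers.
A: 43803.8 mm over 27169 years gives 43803.8 / 27169 ≈ 1.612 mm/year.
B's length ≈ 1.612 × 22878 = 36879.3 mm.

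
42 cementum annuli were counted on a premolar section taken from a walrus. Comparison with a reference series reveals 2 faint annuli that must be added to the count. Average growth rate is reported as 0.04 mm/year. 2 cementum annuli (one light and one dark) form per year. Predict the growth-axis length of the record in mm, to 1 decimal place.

0.9 mm

Correcting the raw count gives 42 + 2 = 44 true cementum annuli.
44 cementum annuli at 2 per year is 44 / 2 = 22 years.
Length ≈ 0.04 × 22 = 0.9 mm.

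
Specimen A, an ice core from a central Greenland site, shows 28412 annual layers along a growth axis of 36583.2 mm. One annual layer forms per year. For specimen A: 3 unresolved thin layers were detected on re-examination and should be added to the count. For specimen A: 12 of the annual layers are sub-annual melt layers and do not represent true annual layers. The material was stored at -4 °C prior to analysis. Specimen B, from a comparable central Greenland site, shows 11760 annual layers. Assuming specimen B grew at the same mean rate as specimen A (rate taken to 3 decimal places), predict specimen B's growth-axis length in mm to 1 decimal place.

15146.9 mm

Specimen A: true annual layer count = 28412 − 12 + 3 = 28403.
A: Extension rate ≈ 36583.2 / 28403 = 1.288 mm per year.
Length of B = 1.288 × 11760 = 15146.9 mm.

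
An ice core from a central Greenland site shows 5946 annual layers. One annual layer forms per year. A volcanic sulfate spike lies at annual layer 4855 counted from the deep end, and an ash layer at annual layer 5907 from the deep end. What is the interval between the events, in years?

1052 years

Separation: 5907 − 4855 = 1052 annual layers.
At one annual layer per year, 1052 years elapsed between them.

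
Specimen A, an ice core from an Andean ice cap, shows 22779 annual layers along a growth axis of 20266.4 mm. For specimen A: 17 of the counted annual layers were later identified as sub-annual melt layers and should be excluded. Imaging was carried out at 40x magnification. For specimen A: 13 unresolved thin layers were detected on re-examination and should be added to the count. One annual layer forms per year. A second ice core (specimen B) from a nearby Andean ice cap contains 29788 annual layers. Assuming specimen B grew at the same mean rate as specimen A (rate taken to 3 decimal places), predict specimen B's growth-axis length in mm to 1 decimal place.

Specimen A: adjusted count: 22779 − 17 + 13 = 22775 annual layers.
A: 20266.4 mm over 22775 years gives 20266.4 / 22775 ≈ 0.890 mm/yr.
For B, 0.890 mm/year × 29788 years = 26511.3 mm.

26511.3 mm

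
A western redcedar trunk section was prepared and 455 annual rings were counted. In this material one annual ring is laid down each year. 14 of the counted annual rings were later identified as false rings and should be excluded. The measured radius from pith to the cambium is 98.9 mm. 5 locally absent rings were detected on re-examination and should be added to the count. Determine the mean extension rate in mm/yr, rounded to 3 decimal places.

After corrections the count is 455 − 14 + 5 = 446 annual rings.
98.9 mm over 446 years gives 98.9 / 446 ≈ 0.222 mm/yr.

0.222 mm/yr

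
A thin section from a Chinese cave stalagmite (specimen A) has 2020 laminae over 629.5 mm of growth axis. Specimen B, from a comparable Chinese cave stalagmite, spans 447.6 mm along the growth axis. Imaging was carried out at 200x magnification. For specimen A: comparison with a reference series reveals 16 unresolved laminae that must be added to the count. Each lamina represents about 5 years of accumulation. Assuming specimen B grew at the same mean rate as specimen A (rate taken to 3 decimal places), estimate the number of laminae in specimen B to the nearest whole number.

1444 laminae

Specimen A: adjusted count: 2020 + 16 = 2036 laminae.
Specimen A: 2036 laminae at 5 years each span 2036 × 5 = 10180 years.
A: 629.5 mm over 10180 years gives 629.5 / 10180 ≈ 0.062 mm/yr.
For B, 447.6 / 0.062 = 7219.35 years; at 5 years per lamina that is 7219.35 / 5 ≈ 1444 laminae.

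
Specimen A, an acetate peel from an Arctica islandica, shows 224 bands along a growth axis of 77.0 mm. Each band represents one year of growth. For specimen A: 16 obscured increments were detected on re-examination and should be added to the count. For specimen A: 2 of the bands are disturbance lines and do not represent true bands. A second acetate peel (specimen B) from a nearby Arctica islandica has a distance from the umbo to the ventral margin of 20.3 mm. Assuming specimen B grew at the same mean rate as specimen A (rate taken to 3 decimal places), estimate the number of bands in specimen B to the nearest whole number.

63 bands

Specimen A: correcting the raw count gives 224 − 2 + 16 = 238 true bands.
A: 77.0 mm over 238 years gives 77.0 / 238 ≈ 0.324 mm/yr.
Specimen B: 20.3 mm / 0.324 mm per year = 62.65 years ≈ 63 bands.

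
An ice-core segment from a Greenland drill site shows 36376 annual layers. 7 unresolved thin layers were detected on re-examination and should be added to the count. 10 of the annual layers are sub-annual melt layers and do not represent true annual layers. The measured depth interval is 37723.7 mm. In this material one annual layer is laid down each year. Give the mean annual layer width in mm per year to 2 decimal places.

True annual layer count = 36376 − 10 + 7 = 36373.
Mean rate = 37723.7 mm / 36373 years ≈ 1.04 mm per year.

1.04 mm per year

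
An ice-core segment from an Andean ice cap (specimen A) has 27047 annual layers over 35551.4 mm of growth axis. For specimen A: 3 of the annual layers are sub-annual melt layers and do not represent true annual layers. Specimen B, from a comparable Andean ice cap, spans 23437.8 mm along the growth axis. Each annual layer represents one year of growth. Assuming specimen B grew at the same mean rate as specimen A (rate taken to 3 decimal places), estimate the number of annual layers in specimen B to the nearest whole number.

Specimen A: correcting the raw count gives 27047 − 3 = 27044 true annual layers.
A: Mean rate = 35551.4 mm / 27044 years ≈ 1.315 mm/yr.
B spans 23437.8 / 1.315 = 17823.42 years ≈ 17823 annual layers.

17823 annual layers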